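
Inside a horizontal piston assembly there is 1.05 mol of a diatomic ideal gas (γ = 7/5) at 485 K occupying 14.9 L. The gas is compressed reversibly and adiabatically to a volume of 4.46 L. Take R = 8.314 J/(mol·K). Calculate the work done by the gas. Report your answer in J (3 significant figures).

W ≈ -6560 J

Adiabatic: TV^(γ−1) = const with γ = 7/5.
T₂ = T₁ (V₁/V₂)^(γ−1) = 485 × (14.9/4.46)^0.4 = 485 × 1.62 = 785.7 K.
W_by = nCᵥ(T₁ − T₂) = (1.05)(20.79)(485 − 785.7) = -6564 J.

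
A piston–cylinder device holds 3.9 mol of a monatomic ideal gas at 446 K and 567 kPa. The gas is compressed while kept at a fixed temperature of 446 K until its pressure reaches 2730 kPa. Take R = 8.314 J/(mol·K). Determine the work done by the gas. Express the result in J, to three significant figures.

Isothermal process: W = nRT ln(V₂/V₁) = nRT ln(P₁/P₂).
W = (3.9)(8.314)(446) × ln(567/2730)
  = 14461 × ln(0.2077) = 14461 × -1.572
W_by_gas = -22729 J.

W ≈ -22700 J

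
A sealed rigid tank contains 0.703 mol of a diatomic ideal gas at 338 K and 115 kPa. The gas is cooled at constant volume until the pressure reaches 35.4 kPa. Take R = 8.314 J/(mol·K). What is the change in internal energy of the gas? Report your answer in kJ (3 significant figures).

Constant volume ⇒ W = 0, so Q = ΔU = nCᵥΔT with Cᵥ = 5R/2 = 20.79 J/(mol·K).
At constant V, T₂/T₁ = P₂/P₁ ⇒ ΔT = T₁(P₂/P₁ − 1) = 338·(35.4/115 − 1) = -234 K.
ΔU = (0.703)(20.79)(-234) = -3419 J.

ΔU ≈ -3.42 kJ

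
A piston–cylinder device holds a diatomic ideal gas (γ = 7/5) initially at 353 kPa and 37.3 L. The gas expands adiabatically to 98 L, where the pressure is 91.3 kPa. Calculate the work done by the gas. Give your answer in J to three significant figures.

Adiabatic: W = (P₁V₁ − P₂V₂)/(γ − 1) with γ = 7/5.
P₁V₁ = 13167 J, P₂V₂ = 8947 J.
W = (13167 − 8947) / 0.4 = 10549 J.

W ≈ 10500 J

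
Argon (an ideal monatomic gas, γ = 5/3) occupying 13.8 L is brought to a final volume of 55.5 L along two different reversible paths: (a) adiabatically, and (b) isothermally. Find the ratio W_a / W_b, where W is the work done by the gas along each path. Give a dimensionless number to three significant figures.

W_a / W_b ≈ 0.652

Path (a) adiabatic: W = P₁V₁(1 − (V₁/V₂)^(γ−1))/(γ−1) → W_a/(P₁V₁) = 0.9069.
Path (b) isothermal: W = P₁V₁ ln(V₂/V₁) → W_b/(P₁V₁) = 1.392.
W_a / W_b = 0.9069 / 1.392 = 0.6516.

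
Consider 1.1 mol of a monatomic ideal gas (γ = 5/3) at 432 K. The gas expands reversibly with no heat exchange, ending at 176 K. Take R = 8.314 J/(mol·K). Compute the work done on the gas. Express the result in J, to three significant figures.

W ≈ -3510 J

Adiabatic ⇒ Q = 0, so W_by = −ΔU = nCᵥ(T₁ − T₂).
Cᵥ = 3R/2 = 12.47 J/(mol·K).
W = (1.1)(12.47)(432 − 176) = 3512 J.
Work on gas = −W_by = -3512 J.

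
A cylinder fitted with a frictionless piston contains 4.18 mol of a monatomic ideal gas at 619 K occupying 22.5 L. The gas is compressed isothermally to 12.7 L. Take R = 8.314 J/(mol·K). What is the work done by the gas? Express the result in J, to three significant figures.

Isothermal: W = nRT ln(V₂/V₁).
W = (4.18)(8.314)(619) × ln(12.7/22.5)
  = 21512 × -0.5719
W_by_gas = -12303 J.

W ≈ -12300 J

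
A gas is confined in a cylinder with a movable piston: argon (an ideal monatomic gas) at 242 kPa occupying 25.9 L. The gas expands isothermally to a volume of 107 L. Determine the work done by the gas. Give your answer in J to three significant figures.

Isothermal: W = nRT ln(V₂/V₁) = P₁V₁ ln(V₂/V₁).
P₁V₁ = (242 kPa)(25.9 L) = 6268 J.
W = 6268 × ln(107/25.9) = 6268 × 1.419
W_by_gas = 8891 J.

W ≈ 8890 J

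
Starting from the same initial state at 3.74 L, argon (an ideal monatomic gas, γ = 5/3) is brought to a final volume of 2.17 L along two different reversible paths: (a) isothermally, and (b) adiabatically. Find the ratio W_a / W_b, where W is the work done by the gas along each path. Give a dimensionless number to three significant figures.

Path (a) isothermal: W = P₁V₁ ln(V₂/V₁) → W_a/(P₁V₁) = -0.5444.
Path (b) adiabatic: W = P₁V₁(1 − (V₁/V₂)^(γ−1))/(γ−1) → W_b/(P₁V₁) = -0.6563.
W_a / W_b = -0.5444 / -0.6563 = 0.8295.

W_a / W_b ≈ 0.829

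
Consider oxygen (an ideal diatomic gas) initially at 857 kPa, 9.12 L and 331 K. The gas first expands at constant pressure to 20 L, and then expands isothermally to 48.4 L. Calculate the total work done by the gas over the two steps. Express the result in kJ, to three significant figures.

W_total ≈ 24.5 kJ

Step 1 (isobaric): W = PΔV = (857 kPa)(20 − 9.12 L) = 9324 J.
After step 1: P = 857 kPa, V = 20 L, T = 725.9 K.
Step 2 (isothermal): W = P₁V₁ ln(V₂/V₁) = (17140) ln(48.4/20) = 15148 J.
W_total = 9324 + 15148 = 24472 J.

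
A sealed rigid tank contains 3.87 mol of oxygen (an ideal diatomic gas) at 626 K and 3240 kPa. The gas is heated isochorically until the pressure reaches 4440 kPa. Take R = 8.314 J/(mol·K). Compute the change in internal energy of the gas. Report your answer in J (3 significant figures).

ΔU ≈ 18600 J

Constant volume ⇒ W = 0, so Q = ΔU = nCᵥΔT with Cᵥ = 5R/2 = 20.79 J/(mol·K).
At constant V, T₂/T₁ = P₂/P₁ ⇒ ΔT = T₁(P₂/P₁ − 1) = 626·(4440/3240 − 1) = 231.9 K.
ΔU = (3.87)(20.79)(231.9) = 18650 J.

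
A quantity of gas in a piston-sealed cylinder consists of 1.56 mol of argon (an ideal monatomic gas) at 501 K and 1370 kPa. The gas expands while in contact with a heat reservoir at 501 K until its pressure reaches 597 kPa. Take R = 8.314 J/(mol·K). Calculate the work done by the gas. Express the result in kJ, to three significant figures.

Isothermal process: W = nRT ln(V₂/V₁) = nRT ln(P₁/P₂).
W = (1.56)(8.314)(501) × ln(1370/597)
  = 6498 × ln(2.295) = 6498 × 0.8306
W_by_gas = 5397 J.

W ≈ 5.40 kJ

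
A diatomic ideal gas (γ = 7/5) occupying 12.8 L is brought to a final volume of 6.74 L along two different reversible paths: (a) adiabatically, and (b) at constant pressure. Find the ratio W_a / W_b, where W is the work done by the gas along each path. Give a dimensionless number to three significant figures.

Path (a) adiabatic: W = P₁V₁(1 − (V₁/V₂)^(γ−1))/(γ−1) → W_a/(P₁V₁) = -0.7312.
Path (b) isobaric: W = P₁(V₂ − V₁) → W_b/(P₁V₁) = -0.4734.
W_a / W_b = -0.7312 / -0.4734 = 1.544.

W_a / W_b ≈ 1.54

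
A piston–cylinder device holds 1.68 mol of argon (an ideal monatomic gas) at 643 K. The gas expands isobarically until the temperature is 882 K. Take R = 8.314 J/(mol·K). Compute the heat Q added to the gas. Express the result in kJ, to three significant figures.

Q ≈ 8.35 kJ

Isobaric: W = nRΔT = (1.68)(8.314)(239) = 3338 J.
ΔU = nCᵥΔT with Cᵥ = 3R/2: ΔU = (1.68)(12.47)(239) = 5007 J.
Q = ΔU + W = 5007 + 3338 = 8346 J.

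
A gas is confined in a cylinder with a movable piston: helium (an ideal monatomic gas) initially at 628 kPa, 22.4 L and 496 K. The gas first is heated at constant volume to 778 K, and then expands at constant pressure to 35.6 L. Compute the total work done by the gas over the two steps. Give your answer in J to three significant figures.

W_total ≈ 13000 J

Step 1 (isochoric): W = 0 (constant volume).
After step 1: P = 985 kPa (V unchanged).
Step 2 (isobaric): W = PΔV = (985 kPa)(35.6 − 22.4 L) = 13003 J.
W_total = 0 + 13003 = 13003 J.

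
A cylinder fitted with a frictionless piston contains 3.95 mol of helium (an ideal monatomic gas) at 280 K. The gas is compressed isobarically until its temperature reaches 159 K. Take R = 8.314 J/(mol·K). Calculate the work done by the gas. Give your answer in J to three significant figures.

Isobaric: W = P ΔV = nR ΔT.
W = (3.95)(8.314)(159 − 280) = -3974 J.

W ≈ -3970 J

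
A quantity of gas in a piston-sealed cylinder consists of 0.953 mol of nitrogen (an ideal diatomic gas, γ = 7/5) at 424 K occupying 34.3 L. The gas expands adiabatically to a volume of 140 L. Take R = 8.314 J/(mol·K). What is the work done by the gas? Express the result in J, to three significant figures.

W ≈ 3610 J

Adiabatic: TV^(γ−1) = const with γ = 7/5.
T₂ = T₁ (V₁/V₂)^(γ−1) = 424 × (34.3/140)^0.4 = 424 × 0.5697 = 241.6 K.
W_by = nCᵥ(T₁ − T₂) = (0.953)(20.79)(424 − 241.6) = 3614 J.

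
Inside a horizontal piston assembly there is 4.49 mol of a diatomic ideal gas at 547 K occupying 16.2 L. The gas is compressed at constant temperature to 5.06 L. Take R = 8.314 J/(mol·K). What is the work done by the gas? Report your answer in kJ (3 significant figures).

Isothermal: W = nRT ln(V₂/V₁).
W = (4.49)(8.314)(547) × ln(5.06/16.2)
  = 20419 × -1.164
W_by_gas = -23761 J.

W ≈ -23.8 kJ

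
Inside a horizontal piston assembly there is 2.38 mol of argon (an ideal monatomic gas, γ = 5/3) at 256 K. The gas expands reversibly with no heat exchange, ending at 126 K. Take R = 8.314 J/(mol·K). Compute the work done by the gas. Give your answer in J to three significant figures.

Adiabatic ⇒ Q = 0, so W_by = −ΔU = nCᵥ(T₁ − T₂).
Cᵥ = 3R/2 = 12.47 J/(mol·K).
W = (2.38)(12.47)(256 − 126) = 3859 J.

W ≈ 3860 J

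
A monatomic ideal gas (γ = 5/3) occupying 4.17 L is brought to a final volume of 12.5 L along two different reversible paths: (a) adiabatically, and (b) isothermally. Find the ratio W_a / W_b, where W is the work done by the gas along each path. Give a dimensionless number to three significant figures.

W_a / W_b ≈ 0.709

Path (a) adiabatic: W = P₁V₁(1 − (V₁/V₂)^(γ−1))/(γ−1) → W_a/(P₁V₁) = 0.7785.
Path (b) isothermal: W = P₁V₁ ln(V₂/V₁) → W_b/(P₁V₁) = 1.098.
W_a / W_b = 0.7785 / 1.098 = 0.7091.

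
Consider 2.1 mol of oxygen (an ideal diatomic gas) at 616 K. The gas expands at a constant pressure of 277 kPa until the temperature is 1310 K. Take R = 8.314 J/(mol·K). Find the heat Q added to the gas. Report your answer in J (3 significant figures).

Isobaric: W = nRΔT = (2.1)(8.314)(694) = 12117 J.
ΔU = nCᵥΔT with Cᵥ = 5R/2: ΔU = (2.1)(20.79)(694) = 30292 J.
Q = ΔU + W = 30292 + 12117 = 42409 J.

Q ≈ 42400 J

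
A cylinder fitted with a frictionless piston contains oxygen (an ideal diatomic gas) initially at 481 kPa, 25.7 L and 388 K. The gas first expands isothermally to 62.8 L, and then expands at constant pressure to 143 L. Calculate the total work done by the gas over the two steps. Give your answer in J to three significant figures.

W_total ≈ 26800 J

Step 1 (isothermal): W = P₁V₁ ln(V₂/V₁) = (12362) ln(62.8/25.7) = 11045 J.
After step 1: P = 196.8 kPa, V = 62.8 L, T = 388 K.
Step 2 (isobaric): W = PΔV = (196.8 kPa)(143 − 62.8 L) = 15787 J.
W_total = 11045 + 15787 = 26831 J.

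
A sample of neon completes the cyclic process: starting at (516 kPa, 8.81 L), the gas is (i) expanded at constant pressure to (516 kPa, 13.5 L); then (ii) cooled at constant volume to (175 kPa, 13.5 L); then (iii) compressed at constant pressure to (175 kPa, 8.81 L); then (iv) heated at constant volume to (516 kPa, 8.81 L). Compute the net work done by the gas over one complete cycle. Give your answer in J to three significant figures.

W_net ≈ 1600 J

Constant-volume legs do no work.
W(i) = (516)(13.5 − 8.81) = 2420 J; W(iii) = (175)(8.81 − 13.5) = -820.7 J.
W_net = 2420 − 820.7 = 1599 J (the clockwise enclosed area).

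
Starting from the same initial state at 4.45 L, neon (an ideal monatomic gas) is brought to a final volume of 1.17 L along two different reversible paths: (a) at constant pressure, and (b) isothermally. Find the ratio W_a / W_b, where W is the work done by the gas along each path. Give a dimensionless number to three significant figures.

Path (a) isobaric: W = P₁(V₂ − V₁) → W_a/(P₁V₁) = -0.7371.
Path (b) isothermal: W = P₁V₁ ln(V₂/V₁) → W_b/(P₁V₁) = -1.336.
W_a / W_b = -0.7371 / -1.336 = 0.5517.

W_a / W_b ≈ 0.552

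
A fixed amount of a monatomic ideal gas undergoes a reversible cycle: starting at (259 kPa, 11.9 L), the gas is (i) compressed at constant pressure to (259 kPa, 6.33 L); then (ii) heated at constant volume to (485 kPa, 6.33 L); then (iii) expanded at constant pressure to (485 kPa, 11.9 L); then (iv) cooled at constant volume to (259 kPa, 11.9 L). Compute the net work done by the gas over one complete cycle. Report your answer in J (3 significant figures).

W_net ≈ 1260 J

Constant-volume legs do no work.
W(i) = (259)(6.33 − 11.9) = -1443 J; W(iii) = (485)(11.9 − 6.33) = 2701 J.
W_net = -1443 + 2701 = 1259 J (the clockwise enclosed area).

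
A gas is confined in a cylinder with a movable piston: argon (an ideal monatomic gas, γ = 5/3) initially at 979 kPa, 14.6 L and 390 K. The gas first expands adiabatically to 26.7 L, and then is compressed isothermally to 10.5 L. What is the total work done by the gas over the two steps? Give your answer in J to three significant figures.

W_total ≈ -1820 J

Step 1 (adiabatic): W = (P₁V₁ − P₂V₂)/(γ−1) = (14293 − 9558)/0.667 = 7103 J.
After step 1: P = 358 kPa, V = 26.7 L, T = 260.8 K.
Step 2 (isothermal): W = P₁V₁ ln(V₂/V₁) = (9558) ln(10.5/26.7) = -8920 J.
W_total = 7103 − 8920 = -1817 J.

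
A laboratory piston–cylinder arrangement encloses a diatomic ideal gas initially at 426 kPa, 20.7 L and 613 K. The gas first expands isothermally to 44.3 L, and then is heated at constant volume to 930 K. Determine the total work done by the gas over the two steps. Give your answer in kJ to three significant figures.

Step 1 (isothermal): W = P₁V₁ ln(V₂/V₁) = (8818) ln(44.3/20.7) = 6709 J.
Step 2 (isochoric): W = 0 (constant volume).
W_total = 6709 + 0 = 6709 J.

W_total ≈ 6.71 kJ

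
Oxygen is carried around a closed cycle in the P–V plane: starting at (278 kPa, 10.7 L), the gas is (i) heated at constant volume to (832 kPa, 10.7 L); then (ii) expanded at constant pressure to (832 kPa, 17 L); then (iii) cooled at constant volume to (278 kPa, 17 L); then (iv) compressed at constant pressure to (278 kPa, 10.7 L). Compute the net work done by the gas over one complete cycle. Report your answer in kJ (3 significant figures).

W_net ≈ 3.49 kJ

Constant-volume legs do no work.
W(ii) = (832)(17 − 10.7) = 5242 J; W(iv) = (278)(10.7 − 17) = -1751 J.
W_net = 5242 − 1751 = 3490 J (the clockwise enclosed area).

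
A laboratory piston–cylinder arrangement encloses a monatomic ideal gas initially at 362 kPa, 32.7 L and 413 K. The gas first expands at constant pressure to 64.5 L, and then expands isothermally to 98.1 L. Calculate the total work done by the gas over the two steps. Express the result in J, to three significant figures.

Step 1 (isobaric): W = PΔV = (362 kPa)(64.5 − 32.7 L) = 11512 J.
After step 1: P = 362 kPa, V = 64.5 L, T = 814.6 K.
Step 2 (isothermal): W = P₁V₁ ln(V₂/V₁) = (23349) ln(98.1/64.5) = 9791 J.
W_total = 11512 + 9791 = 21302 J.

W_total ≈ 21300 J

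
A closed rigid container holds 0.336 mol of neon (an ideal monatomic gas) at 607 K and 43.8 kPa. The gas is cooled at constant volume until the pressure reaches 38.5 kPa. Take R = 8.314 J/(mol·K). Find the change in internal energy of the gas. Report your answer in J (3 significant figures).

ΔU ≈ -308 J

Constant volume ⇒ W = 0, so Q = ΔU = nCᵥΔT with Cᵥ = 3R/2 = 12.47 J/(mol·K).
At constant V, T₂/T₁ = P₂/P₁ ⇒ ΔT = T₁(P₂/P₁ − 1) = 607·(38.5/43.8 − 1) = -73.45 K.
ΔU = (0.336)(12.47)(-73.45) = -307.8 J.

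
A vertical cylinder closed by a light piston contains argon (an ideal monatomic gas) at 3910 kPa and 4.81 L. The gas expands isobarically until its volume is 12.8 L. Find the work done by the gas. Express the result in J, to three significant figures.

Isobaric: W = P ΔV.
W = (3910 kPa)(12.8 − 4.81 L) = (3910)(7.99) = 31241 J.

W ≈ 31200 J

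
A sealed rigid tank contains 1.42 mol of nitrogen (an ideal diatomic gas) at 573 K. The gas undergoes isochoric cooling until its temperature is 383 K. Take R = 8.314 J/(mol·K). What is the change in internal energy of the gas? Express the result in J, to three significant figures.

Constant volume ⇒ W = 0, so Q = ΔU = nCᵥΔT with Cᵥ = 5R/2 = 20.79 J/(mol·K).
ΔU = (1.42)(20.79)(383 − 573) = -5608 J.

ΔU ≈ -5610 J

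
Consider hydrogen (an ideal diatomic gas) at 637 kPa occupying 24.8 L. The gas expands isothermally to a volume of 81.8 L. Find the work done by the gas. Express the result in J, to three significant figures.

W ≈ 18900 J

Isothermal: W = nRT ln(V₂/V₁) = P₁V₁ ln(V₂/V₁).
P₁V₁ = (637 kPa)(24.8 L) = 15798 J.
W = 15798 × ln(81.8/24.8) = 15798 × 1.193
W_by_gas = 18853 J.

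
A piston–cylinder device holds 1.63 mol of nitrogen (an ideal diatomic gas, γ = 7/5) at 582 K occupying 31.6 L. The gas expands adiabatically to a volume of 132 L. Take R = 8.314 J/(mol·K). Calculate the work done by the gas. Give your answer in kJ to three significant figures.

W ≈ 8.59 kJ

Adiabatic: TV^(γ−1) = const with γ = 7/5.
T₂ = T₁ (V₁/V₂)^(γ−1) = 582 × (31.6/132)^0.4 = 582 × 0.5645 = 328.5 K.
W_by = nCᵥ(T₁ − T₂) = (1.63)(20.79)(582 − 328.5) = 8588 J.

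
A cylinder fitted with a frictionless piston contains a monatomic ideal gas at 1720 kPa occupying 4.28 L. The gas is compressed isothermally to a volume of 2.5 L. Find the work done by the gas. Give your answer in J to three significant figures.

Isothermal: W = nRT ln(V₂/V₁) = P₁V₁ ln(V₂/V₁).
P₁V₁ = (1720 kPa)(4.28 L) = 7362 J.
W = 7362 × ln(2.5/4.28) = 7362 × -0.5377
W_by_gas = -3958 J.

W ≈ -3960 J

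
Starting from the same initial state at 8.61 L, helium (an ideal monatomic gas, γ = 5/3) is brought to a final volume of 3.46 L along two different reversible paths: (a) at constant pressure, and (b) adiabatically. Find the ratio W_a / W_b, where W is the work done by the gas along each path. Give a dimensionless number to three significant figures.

Path (a) isobaric: W = P₁(V₂ − V₁) → W_a/(P₁V₁) = -0.5981.
Path (b) adiabatic: W = P₁V₁(1 − (V₁/V₂)^(γ−1))/(γ−1) → W_b/(P₁V₁) = -1.254.
W_a / W_b = -0.5981 / -1.254 = 0.4768.

W_a / W_b ≈ 0.477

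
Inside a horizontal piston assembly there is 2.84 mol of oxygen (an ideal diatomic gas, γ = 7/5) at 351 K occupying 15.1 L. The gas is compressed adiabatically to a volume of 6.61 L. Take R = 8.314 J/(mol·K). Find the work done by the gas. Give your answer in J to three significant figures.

W ≈ -8110 J

Adiabatic: TV^(γ−1) = const with γ = 7/5.
T₂ = T₁ (V₁/V₂)^(γ−1) = 351 × (15.1/6.61)^0.4 = 351 × 1.392 = 488.4 K.
W_by = nCᵥ(T₁ − T₂) = (2.84)(20.79)(351 − 488.4) = -8113 J.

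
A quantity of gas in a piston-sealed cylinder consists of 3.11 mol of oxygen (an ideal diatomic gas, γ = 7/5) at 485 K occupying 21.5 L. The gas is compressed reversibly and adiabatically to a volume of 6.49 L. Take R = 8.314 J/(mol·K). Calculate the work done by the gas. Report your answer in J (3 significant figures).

W ≈ -19300 J

Adiabatic: TV^(γ−1) = const with γ = 7/5.
T₂ = T₁ (V₁/V₂)^(γ−1) = 485 × (21.5/6.49)^0.4 = 485 × 1.615 = 783.1 K.
W_by = nCᵥ(T₁ − T₂) = (3.11)(20.79)(485 − 783.1) = -19270 J.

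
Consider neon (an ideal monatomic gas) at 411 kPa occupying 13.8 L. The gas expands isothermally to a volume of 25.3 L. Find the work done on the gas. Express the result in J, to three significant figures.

Isothermal: W = nRT ln(V₂/V₁) = P₁V₁ ln(V₂/V₁).
P₁V₁ = (411 kPa)(13.8 L) = 5672 J.
W = 5672 × ln(25.3/13.8) = 5672 × 0.6061
W_by_gas = 3438 J; work on gas = −W_by = -3438 J.

W ≈ -3440 J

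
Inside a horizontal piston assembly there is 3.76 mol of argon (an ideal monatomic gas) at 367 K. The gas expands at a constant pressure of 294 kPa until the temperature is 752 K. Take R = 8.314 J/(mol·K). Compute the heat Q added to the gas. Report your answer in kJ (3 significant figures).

Isobaric: W = nRΔT = (3.76)(8.314)(385) = 12035 J.
ΔU = nCᵥΔT with Cᵥ = 3R/2: ΔU = (3.76)(12.47)(385) = 18053 J.
Q = ΔU + W = 18053 + 12035 = 30088 J.

Q ≈ 30.1 kJ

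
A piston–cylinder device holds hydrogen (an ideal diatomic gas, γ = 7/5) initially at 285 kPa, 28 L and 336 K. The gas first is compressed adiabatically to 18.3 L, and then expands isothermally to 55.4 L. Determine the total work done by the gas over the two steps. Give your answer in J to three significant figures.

W_total ≈ 6780 J

Step 1 (adiabatic): W = (P₁V₁ − P₂V₂)/(γ−1) = (7980 − 9460)/0.4 = -3700 J.
After step 1: P = 516.9 kPa, V = 18.3 L, T = 398.3 K.
Step 2 (isothermal): W = P₁V₁ ln(V₂/V₁) = (9460) ln(55.4/18.3) = 10479 J.
W_total = -3700 + 10479 = 6779 J.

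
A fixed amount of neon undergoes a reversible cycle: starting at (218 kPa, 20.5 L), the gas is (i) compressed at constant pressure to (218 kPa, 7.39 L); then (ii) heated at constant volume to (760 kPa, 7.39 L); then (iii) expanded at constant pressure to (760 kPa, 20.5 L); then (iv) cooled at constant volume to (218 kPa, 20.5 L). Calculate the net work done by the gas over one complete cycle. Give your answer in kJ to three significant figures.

Constant-volume legs do no work.
W(i) = (218)(7.39 − 20.5) = -2858 J; W(iii) = (760)(20.5 − 7.39) = 9964 J.
W_net = -2858 + 9964 = 7106 J (the clockwise enclosed area).

W_net ≈ 7.11 kJ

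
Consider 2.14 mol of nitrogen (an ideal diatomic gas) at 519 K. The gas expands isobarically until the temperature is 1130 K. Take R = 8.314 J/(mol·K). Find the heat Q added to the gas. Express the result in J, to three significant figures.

Isobaric: W = nRΔT = (2.14)(8.314)(611) = 10871 J.
ΔU = nCᵥΔT with Cᵥ = 5R/2: ΔU = (2.14)(20.79)(611) = 27177 J.
Q = ΔU + W = 27177 + 10871 = 38048 J.

Q ≈ 38000 J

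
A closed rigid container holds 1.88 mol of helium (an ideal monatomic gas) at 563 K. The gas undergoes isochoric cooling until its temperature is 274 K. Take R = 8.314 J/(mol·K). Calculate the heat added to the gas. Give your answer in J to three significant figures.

Constant volume ⇒ W = 0, so Q = ΔU = nCᵥΔT with Cᵥ = 3R/2 = 12.47 J/(mol·K).
ΔU = (1.88)(12.47)(274 − 563) = -6776 J.

Q ≈ -6780 J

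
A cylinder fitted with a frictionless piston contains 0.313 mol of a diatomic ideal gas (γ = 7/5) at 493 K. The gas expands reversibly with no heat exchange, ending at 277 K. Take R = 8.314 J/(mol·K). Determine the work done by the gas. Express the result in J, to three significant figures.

Adiabatic ⇒ Q = 0, so W_by = −ΔU = nCᵥ(T₁ − T₂).
Cᵥ = 5R/2 = 20.79 J/(mol·K).
W = (0.313)(20.79)(493 − 277) = 1405 J.

W ≈ 1410 J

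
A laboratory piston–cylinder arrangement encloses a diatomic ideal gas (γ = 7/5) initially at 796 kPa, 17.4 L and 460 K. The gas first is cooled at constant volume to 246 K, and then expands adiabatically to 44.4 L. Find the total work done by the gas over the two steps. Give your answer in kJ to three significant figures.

Step 1 (isochoric): W = 0 (constant volume).
After step 1: P = 425.7 kPa (V unchanged).
Step 2 (adiabatic): W = (P₁V₁ − P₂V₂)/(γ−1) = (7407 − 5092)/0.4 = 5787 J.
W_total = 0 + 5787 = 5787 J.

W_total ≈ 5.79 kJ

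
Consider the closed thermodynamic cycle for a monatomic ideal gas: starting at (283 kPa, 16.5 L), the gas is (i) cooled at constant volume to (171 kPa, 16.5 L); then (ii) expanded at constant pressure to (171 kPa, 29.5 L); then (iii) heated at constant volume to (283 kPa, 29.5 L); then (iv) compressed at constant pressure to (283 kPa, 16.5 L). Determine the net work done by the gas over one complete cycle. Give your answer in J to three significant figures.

Constant-volume legs do no work.
W(ii) = (171)(29.5 − 16.5) = 2223 J; W(iv) = (283)(16.5 − 29.5) = -3679 J.
W_net = 2223 − 3679 = -1456 J (the counter-clockwise enclosed area).

W_net ≈ -1460 J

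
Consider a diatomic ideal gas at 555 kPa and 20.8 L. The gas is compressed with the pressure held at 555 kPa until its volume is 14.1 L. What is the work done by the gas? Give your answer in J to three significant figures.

Isobaric: W = P ΔV.
W = (555 kPa)(14.1 − 20.8 L) = (555)(-6.7) = -3719 J.

W ≈ -3720 J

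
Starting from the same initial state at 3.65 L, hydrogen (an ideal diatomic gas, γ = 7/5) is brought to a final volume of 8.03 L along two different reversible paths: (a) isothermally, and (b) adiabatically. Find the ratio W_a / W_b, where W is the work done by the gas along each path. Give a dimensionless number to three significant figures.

W_a / W_b ≈ 1.17

Path (a) isothermal: W = P₁V₁ ln(V₂/V₁) → W_a/(P₁V₁) = 0.7885.
Path (b) adiabatic: W = P₁V₁(1 − (V₁/V₂)^(γ−1))/(γ−1) → W_b/(P₁V₁) = 0.6762.
W_a / W_b = 0.7885 / 0.6762 = 1.166.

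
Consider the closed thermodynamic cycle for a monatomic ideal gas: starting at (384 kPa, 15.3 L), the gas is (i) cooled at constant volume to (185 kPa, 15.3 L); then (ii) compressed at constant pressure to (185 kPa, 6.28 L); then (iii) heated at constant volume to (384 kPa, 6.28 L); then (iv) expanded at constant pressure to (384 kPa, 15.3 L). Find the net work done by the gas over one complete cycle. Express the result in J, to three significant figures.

Constant-volume legs do no work.
W(ii) = (185)(6.28 − 15.3) = -1669 J; W(iv) = (384)(15.3 − 6.28) = 3464 J.
W_net = -1669 + 3464 = 1795 J (the clockwise enclosed area).

W_net ≈ 1790 J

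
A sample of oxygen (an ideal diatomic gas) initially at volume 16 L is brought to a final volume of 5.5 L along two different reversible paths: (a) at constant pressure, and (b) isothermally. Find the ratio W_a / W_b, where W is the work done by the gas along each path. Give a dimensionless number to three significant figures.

W_a / W_b ≈ 0.615

Path (a) isobaric: W = P₁(V₂ − V₁) → W_a/(P₁V₁) = -0.6562.
Path (b) isothermal: W = P₁V₁ ln(V₂/V₁) → W_b/(P₁V₁) = -1.068.
W_a / W_b = -0.6562 / -1.068 = 0.6146.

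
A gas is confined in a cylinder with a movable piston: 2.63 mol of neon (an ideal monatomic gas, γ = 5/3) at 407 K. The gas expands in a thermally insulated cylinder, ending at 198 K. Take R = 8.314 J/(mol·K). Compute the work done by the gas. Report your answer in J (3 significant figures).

W ≈ 6850 J

Adiabatic ⇒ Q = 0, so W_by = −ΔU = nCᵥ(T₁ − T₂).
Cᵥ = 3R/2 = 12.47 J/(mol·K).
W = (2.63)(12.47)(407 − 198) = 6855 J.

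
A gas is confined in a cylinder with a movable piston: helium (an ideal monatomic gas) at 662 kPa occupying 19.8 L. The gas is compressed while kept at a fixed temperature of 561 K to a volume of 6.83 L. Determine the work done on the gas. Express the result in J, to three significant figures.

Isothermal: W = nRT ln(V₂/V₁) = P₁V₁ ln(V₂/V₁).
P₁V₁ = (662 kPa)(19.8 L) = 13108 J.
W = 13108 × ln(6.83/19.8) = 13108 × -1.064
W_by_gas = -13951 J; work on gas = −W_by = 13951 J.

W ≈ 14000 J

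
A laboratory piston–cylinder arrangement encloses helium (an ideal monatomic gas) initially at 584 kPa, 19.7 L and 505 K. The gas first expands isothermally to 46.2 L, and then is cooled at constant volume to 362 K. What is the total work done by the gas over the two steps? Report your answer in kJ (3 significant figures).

W_total ≈ 9.81 kJ

Step 1 (isothermal): W = P₁V₁ ln(V₂/V₁) = (11505) ln(46.2/19.7) = 9806 J.
Step 2 (isochoric): W = 0 (constant volume).
W_total = 9806 + 0 = 9806 J.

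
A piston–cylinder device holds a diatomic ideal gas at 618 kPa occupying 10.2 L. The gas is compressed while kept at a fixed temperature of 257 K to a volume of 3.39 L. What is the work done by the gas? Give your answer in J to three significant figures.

W ≈ -6940 J

Isothermal: W = nRT ln(V₂/V₁) = P₁V₁ ln(V₂/V₁).
P₁V₁ = (618 kPa)(10.2 L) = 6304 J.
W = 6304 × ln(3.39/10.2) = 6304 × -1.102
W_by_gas = -6944 J.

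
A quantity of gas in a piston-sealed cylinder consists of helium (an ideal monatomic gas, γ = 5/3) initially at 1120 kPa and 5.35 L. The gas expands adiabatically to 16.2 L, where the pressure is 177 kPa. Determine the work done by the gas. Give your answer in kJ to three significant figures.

W ≈ 4.69 kJ

Adiabatic: W = (P₁V₁ − P₂V₂)/(γ − 1) with γ = 5/3.
P₁V₁ = 5992 J, P₂V₂ = 2867 J.
W = (5992 − 2867) / 0.6667 = 4687 J.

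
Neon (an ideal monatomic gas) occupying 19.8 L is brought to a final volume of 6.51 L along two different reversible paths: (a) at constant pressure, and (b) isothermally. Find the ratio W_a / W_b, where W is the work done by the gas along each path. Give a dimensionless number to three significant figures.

W_a / W_b ≈ 0.603

Path (a) isobaric: W = P₁(V₂ − V₁) → W_a/(P₁V₁) = -0.6712.
Path (b) isothermal: W = P₁V₁ ln(V₂/V₁) → W_b/(P₁V₁) = -1.112.
W_a / W_b = -0.6712 / -1.112 = 0.6034.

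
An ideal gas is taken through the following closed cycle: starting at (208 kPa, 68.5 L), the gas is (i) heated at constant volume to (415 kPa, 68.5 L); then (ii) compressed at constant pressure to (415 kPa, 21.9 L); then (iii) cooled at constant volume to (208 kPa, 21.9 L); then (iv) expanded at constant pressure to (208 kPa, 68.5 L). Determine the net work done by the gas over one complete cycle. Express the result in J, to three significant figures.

Constant-volume legs do no work.
W(ii) = (415)(21.9 − 68.5) = -19339 J; W(iv) = (208)(68.5 − 21.9) = 9693 J.
W_net = -19339 + 9693 = -9646 J (the counter-clockwise enclosed area).

W_net ≈ -9650 J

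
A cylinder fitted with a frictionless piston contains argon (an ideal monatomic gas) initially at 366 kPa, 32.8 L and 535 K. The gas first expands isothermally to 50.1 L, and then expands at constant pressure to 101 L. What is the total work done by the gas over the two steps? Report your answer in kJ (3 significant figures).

W_total ≈ 17.3 kJ

Step 1 (isothermal): W = P₁V₁ ln(V₂/V₁) = (12005) ln(50.1/32.8) = 5085 J.
After step 1: P = 239.6 kPa, V = 50.1 L, T = 535 K.
Step 2 (isobaric): W = PΔV = (239.6 kPa)(101 − 50.1 L) = 12196 J.
W_total = 5085 + 12196 = 17282 J.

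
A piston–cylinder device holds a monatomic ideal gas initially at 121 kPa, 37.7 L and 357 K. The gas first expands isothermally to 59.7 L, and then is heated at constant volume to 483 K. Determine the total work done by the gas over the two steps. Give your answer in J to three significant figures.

W_total ≈ 2100 J

Step 1 (isothermal): W = P₁V₁ ln(V₂/V₁) = (4562) ln(59.7/37.7) = 2097 J.
Step 2 (isochoric): W = 0 (constant volume).
W_total = 2097 + 0 = 2097 J.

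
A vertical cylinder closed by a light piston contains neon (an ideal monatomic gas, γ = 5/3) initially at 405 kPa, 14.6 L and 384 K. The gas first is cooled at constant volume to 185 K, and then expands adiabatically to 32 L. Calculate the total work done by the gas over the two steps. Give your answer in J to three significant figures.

W_total ≈ 1740 J

Step 1 (isochoric): W = 0 (constant volume).
After step 1: P = 195.1 kPa (V unchanged).
Step 2 (adiabatic): W = (P₁V₁ − P₂V₂)/(γ−1) = (2849 − 1688)/0.667 = 1741 J.
W_total = 0 + 1741 = 1741 J.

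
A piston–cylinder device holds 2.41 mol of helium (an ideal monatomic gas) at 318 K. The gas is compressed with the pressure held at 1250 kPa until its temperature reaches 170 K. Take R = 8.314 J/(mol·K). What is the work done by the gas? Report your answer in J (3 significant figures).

W ≈ -2970 J

Isobaric: W = P ΔV = nR ΔT.
W = (2.41)(8.314)(170 − 318) = -2965 J.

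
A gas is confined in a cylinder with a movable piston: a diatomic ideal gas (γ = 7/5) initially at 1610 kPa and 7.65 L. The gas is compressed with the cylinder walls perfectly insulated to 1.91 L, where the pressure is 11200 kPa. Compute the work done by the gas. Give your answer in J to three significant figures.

Adiabatic: W = (P₁V₁ − P₂V₂)/(γ − 1) with γ = 7/5.
P₁V₁ = 12316 J, P₂V₂ = 21392 J.
W = (12316 − 21392) / 0.4 = -22689 J.

W ≈ -22700 J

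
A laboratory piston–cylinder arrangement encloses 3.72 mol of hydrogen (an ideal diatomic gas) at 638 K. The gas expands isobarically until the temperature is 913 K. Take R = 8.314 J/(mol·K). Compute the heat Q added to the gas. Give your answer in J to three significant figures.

Q ≈ 29800 J

Isobaric: W = nRΔT = (3.72)(8.314)(275) = 8505 J.
ΔU = nCᵥΔT with Cᵥ = 5R/2: ΔU = (3.72)(20.79)(275) = 21263 J.
Q = ΔU + W = 21263 + 8505 = 29768 J.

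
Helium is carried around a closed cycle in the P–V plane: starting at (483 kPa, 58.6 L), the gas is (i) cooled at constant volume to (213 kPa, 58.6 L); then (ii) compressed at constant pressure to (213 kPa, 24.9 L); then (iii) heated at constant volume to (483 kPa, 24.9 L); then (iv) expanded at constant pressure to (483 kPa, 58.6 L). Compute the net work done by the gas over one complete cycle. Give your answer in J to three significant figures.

W_net ≈ 9100 J

Constant-volume legs do no work.
W(ii) = (213)(24.9 − 58.6) = -7178 J; W(iv) = (483)(58.6 − 24.9) = 16277 J.
W_net = -7178 + 16277 = 9099 J (the clockwise enclosed area).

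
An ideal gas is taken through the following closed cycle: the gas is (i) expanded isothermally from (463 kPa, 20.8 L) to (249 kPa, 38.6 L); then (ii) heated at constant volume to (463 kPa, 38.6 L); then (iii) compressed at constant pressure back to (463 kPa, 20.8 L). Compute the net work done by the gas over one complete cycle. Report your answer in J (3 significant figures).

W_net ≈ -2290 J

Leg (i): W = PᵢVᵢ ln(V_f/Vᵢ) = (9630) ln(38.6/20.8) = 5954 J.
Leg (ii): W = 0.
Leg (iii): W = PΔV = (463)(20.8 − 38.6) = -8241 J.
W_net = 5954 − 8241 = -2287 J.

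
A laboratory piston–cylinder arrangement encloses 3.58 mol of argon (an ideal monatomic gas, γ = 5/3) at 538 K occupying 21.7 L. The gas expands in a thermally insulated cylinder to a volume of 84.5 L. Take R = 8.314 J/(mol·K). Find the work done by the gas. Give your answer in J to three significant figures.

Adiabatic: TV^(γ−1) = const with γ = 5/3.
T₂ = T₁ (V₁/V₂)^(γ−1) = 538 × (21.7/84.5)^0.667 = 538 × 0.404 = 217.4 K.
W_by = nCᵥ(T₁ − T₂) = (3.58)(12.47)(538 − 217.4) = 14315 J.

W ≈ 14300 J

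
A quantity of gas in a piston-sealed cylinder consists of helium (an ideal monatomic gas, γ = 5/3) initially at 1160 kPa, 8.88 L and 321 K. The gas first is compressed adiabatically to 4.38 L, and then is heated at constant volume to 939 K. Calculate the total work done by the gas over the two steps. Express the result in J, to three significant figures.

W_total ≈ -9300 J

Step 1 (adiabatic): W = (P₁V₁ − P₂V₂)/(γ−1) = (10301 − 16500)/0.667 = -9300 J.
Step 2 (isochoric): W = 0 (constant volume).
W_total = -9300 + 0 = -9300 J.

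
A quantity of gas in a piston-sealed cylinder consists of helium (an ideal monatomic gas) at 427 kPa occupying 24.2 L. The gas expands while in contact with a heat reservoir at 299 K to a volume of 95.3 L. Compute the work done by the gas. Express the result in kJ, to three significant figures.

Isothermal: W = nRT ln(V₂/V₁) = P₁V₁ ln(V₂/V₁).
P₁V₁ = (427 kPa)(24.2 L) = 10333 J.
W = 10333 × ln(95.3/24.2) = 10333 × 1.371
W_by_gas = 14164 J.

W ≈ 14.2 kJ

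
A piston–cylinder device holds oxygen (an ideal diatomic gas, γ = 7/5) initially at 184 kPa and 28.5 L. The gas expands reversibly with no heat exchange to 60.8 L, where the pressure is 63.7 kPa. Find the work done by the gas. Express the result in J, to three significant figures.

W ≈ 3430 J

Adiabatic: W = (P₁V₁ − P₂V₂)/(γ − 1) with γ = 7/5.
P₁V₁ = 5244 J, P₂V₂ = 3873 J.
W = (5244 − 3873) / 0.4 = 3428 J.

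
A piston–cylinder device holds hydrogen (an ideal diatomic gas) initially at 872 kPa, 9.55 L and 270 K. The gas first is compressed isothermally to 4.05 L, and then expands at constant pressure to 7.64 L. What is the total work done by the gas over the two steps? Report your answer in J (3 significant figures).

Step 1 (isothermal): W = P₁V₁ ln(V₂/V₁) = (8328) ln(4.05/9.55) = -7144 J.
After step 1: P = 2056 kPa, V = 4.05 L, T = 270 K.
Step 2 (isobaric): W = PΔV = (2056 kPa)(7.64 − 4.05 L) = 7382 J.
W_total = -7144 + 7382 = 238.1 J.

W_total ≈ 238 J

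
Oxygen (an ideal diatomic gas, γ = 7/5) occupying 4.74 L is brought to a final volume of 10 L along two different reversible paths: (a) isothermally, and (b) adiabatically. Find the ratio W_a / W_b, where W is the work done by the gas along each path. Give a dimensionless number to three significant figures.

W_a / W_b ≈ 1.16

Path (a) isothermal: W = P₁V₁ ln(V₂/V₁) → W_a/(P₁V₁) = 0.7465.
Path (b) adiabatic: W = P₁V₁(1 − (V₁/V₂)^(γ−1))/(γ−1) → W_b/(P₁V₁) = 0.6454.
W_a / W_b = 0.7465 / 0.6454 = 1.157.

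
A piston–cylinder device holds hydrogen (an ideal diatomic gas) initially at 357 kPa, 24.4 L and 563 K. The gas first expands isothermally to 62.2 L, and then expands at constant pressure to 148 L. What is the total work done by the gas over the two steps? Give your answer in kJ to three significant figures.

W_total ≈ 20.2 kJ

Step 1 (isothermal): W = P₁V₁ ln(V₂/V₁) = (8711) ln(62.2/24.4) = 8151 J.
After step 1: P = 140 kPa, V = 62.2 L, T = 563 K.
Step 2 (isobaric): W = PΔV = (140 kPa)(148 − 62.2 L) = 12016 J.
W_total = 8151 + 12016 = 20167 J.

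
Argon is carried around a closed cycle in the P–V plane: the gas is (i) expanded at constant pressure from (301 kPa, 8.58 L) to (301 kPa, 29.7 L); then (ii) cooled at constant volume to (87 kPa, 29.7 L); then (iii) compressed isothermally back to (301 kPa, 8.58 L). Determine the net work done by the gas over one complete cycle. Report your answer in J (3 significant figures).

Leg (i): W = PΔV = (301)(29.7 − 8.58) = 6357 J.
Leg (ii): W = 0.
Leg (iii): W = PᵢVᵢ ln(V_f/Vᵢ) = (2584) ln(8.58/29.7) = -3208 J.
W_net = 6357 − 3208 = 3149 J.

W_net ≈ 3150 J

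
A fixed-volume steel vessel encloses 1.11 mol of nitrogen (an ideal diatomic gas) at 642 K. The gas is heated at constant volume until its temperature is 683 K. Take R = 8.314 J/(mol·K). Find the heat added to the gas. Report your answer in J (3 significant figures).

Constant volume ⇒ W = 0, so Q = ΔU = nCᵥΔT with Cᵥ = 5R/2 = 20.79 J/(mol·K).
ΔU = (1.11)(20.79)(683 − 642) = 945.9 J.

Q ≈ 946 J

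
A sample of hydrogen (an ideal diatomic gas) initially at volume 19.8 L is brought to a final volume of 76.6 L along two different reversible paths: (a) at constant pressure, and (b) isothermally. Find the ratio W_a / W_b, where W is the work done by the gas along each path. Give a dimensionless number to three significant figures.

Path (a) isobaric: W = P₁(V₂ − V₁) → W_a/(P₁V₁) = 2.869.
Path (b) isothermal: W = P₁V₁ ln(V₂/V₁) → W_b/(P₁V₁) = 1.353.
W_a / W_b = 2.869 / 1.353 = 2.12.

W_a / W_b ≈ 2.12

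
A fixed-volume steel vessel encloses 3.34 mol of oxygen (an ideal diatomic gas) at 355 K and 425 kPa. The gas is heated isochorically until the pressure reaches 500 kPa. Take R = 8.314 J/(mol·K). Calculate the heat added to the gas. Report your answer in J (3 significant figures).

Constant volume ⇒ W = 0, so Q = ΔU = nCᵥΔT with Cᵥ = 5R/2 = 20.79 J/(mol·K).
At constant V, T₂/T₁ = P₂/P₁ ⇒ ΔT = T₁(P₂/P₁ − 1) = 355·(500/425 − 1) = 62.65 K.
ΔU = (3.34)(20.79)(62.65) = 4349 J.

Q ≈ 4350 J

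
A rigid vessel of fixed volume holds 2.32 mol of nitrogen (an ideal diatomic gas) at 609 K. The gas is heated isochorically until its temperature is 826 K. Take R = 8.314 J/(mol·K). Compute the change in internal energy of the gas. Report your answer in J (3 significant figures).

Constant volume ⇒ W = 0, so Q = ΔU = nCᵥΔT with Cᵥ = 5R/2 = 20.79 J/(mol·K).
ΔU = (2.32)(20.79)(826 − 609) = 10464 J.

ΔU ≈ 10500 J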